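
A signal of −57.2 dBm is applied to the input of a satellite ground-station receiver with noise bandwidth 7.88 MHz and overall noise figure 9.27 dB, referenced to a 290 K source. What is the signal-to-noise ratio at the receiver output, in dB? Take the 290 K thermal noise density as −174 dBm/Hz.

38.6 dB

Noise floor: N = −174 + 10 log₁₀(B) + NF
10 log₁₀(7.88×10⁶) = 68.97 dB
N = −174 + 68.97 + 9.27 = −95.76 dBm
SNR = P_sig − N = −57.2 − (−95.76) = 38.56 dB → 38.6 dB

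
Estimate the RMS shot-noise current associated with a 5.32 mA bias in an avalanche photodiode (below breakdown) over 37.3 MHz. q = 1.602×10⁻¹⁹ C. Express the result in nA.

I_n = √(2qI·B)
2qI·B = 2 × 1.602×10⁻¹⁹ × 5.32×10⁻³ × 3.73×10⁷ = 6.36×10⁻¹⁴ A²
I_n = √(6.36×10⁻¹⁴) = 2.52×10⁻⁷ A = 252 nA

252 nA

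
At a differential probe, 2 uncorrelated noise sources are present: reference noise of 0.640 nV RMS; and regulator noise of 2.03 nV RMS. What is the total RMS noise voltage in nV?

2.13 nV

Uncorrelated sources add in power (mean-square): V_tot = √(ΣV_i²)
V_tot = √[(6.40×10⁻¹⁰)² + (2.03×10⁻⁹)²] = 2.13×10⁻⁹ V = 2.13 nV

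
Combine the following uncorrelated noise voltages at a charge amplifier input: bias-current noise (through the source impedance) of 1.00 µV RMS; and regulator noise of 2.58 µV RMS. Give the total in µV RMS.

2.77 µV

Uncorrelated sources add in power (mean-square): V_tot = √(ΣV_i²)
V_tot = √[(1.00×10⁻⁶)² + (2.58×10⁻⁶)²] = 2.77×10⁻⁶ V = 2.77 µV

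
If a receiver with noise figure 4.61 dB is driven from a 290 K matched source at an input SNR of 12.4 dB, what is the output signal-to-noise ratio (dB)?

By definition F = SNR_in/SNR_out, so in dB: SNR_out = SNR_in − NF
SNR_out = 12.4 − 4.61 = 7.79 dB

7.79 dB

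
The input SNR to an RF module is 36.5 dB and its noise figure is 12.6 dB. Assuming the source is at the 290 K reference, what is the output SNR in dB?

By definition F = SNR_in/SNR_out, so in dB: SNR_out = SNR_in − NF
SNR_out = 36.5 − 12.6 = 23.9 dB

23.9 dB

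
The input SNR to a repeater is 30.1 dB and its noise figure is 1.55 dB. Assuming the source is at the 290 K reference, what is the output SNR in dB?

28.55 dB

By definition F = SNR_in/SNR_out, so in dB: SNR_out = SNR_in − NF
SNR_out = 30.1 − 1.55 = 28.55 dB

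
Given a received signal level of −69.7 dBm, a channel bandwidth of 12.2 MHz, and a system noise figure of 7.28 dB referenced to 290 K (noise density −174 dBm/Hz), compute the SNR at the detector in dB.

Noise floor: N = −174 + 10 log₁₀(B) + NF
10 log₁₀(1.22×10⁷) = 70.86 dB
N = −174 + 70.86 + 7.28 = −95.86 dBm
SNR = P_sig − N = −69.7 − (−95.86) = 26.16 dB → 26.2 dB

26.2 dB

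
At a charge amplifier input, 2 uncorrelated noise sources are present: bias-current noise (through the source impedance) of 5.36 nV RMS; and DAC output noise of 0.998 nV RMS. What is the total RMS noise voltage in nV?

Uncorrelated sources add in power (mean-square): V_tot = √(ΣV_i²)
V_tot = √[(5.36×10⁻⁹)² + (9.98×10⁻¹⁰)²] = 5.45×10⁻⁹ V = 5.45 nV

5.45 nV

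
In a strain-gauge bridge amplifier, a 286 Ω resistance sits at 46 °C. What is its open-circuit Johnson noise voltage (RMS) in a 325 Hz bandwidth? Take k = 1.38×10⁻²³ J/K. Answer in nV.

T = 46 °C + 273.15 = 319.15 K
V_n = √(4kTRB)
4kTRB = 4 × 1.38×10⁻²³ × 319.15 × 2.86×10² × 3.25×10² = 1.64×10⁻¹⁵ V²
V_n = √(1.64×10⁻¹⁵) = 4.05×10⁻⁸ V = 40.5 nV

40.5 nV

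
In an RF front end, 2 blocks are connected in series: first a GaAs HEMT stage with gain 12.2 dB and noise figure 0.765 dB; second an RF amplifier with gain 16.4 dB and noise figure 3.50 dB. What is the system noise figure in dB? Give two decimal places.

Convert to linear (a loss of L dB is a gain of −L dB): F_i = 10^(NF_i/10), G_i = 10^(G_i,dB/10)
  Stage 1: F_1 = 10^(0.765/10) = 1.193, G_1 = 10^(12.2/10) = 16.60
  Stage 2: F_2 = 10^(3.50/10) = 2.239, G_2 = 10^(16.4/10) = 43.65
Friis cascade:
  F = 1.193 + (2.239 − 1)/16.60 = 1.267
NF = 10 log₁₀(1.267) = 1.03 dB

1.03 dB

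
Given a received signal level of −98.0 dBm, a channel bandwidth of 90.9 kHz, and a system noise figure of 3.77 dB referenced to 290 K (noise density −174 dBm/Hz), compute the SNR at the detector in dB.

22.6 dB

Noise floor: N = −174 + 10 log₁₀(B) + NF
10 log₁₀(9.09×10⁴) = 49.59 dB
N = −174 + 49.59 + 3.77 = −120.64 dBm
SNR = P_sig − N = −98.0 − (−120.64) = 22.64 dB → 22.6 dB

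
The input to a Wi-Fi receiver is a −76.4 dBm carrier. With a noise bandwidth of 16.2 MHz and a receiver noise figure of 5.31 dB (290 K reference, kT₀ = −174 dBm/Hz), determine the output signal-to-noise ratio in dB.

20.2 dB

Noise floor: N = −174 + 10 log₁₀(B) + NF
10 log₁₀(1.62×10⁷) = 72.1 dB
N = −174 + 72.1 + 5.31 = −96.59 dBm
SNR = P_sig − N = −76.4 − (−96.59) = 20.19 dB → 20.2 dB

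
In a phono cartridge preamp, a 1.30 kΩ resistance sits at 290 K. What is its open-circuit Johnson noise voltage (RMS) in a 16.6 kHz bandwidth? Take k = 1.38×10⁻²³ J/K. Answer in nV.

V_n = √(4kTRB)
4kTRB = 4 × 1.38×10⁻²³ × 290 × 1.30×10³ × 1.66×10⁴ = 3.45×10⁻¹³ V²
V_n = √(3.45×10⁻¹³) = 5.88×10⁻⁷ V = 588 nV

588 nV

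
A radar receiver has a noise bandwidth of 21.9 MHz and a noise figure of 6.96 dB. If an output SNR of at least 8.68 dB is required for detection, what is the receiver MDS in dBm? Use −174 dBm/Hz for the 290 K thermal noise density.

−85.0 dBm

Sensitivity = −174 + 10 log₁₀(B) + NF + SNR_min
= −174 + 73.4 + 6.96 + 8.68
= −84.96 dBm → −85.0 dBm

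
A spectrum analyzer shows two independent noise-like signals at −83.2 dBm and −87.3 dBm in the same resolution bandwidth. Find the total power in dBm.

Convert to linear, add, convert back:
P₁ = 4.79×10⁻¹² W, P₂ = 1.86×10⁻¹² W
P_tot = 6.65×10⁻¹² W → 10 log₁₀(P_tot / 10⁻³) = −81.8 dBm

−81.8 dBm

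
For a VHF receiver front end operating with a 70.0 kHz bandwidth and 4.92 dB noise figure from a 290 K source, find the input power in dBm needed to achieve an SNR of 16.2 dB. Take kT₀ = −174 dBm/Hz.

Sensitivity = −174 + 10 log₁₀(B) + NF + SNR_min
= −174 + 48.45 + 4.92 + 16.2
= −104.43 dBm → −104.4 dBm

−104.4 dBm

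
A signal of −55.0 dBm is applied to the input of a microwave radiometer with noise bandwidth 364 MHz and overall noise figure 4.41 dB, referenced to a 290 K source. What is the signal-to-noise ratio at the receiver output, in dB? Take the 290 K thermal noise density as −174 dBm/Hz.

29.0 dB

Noise floor: N = −174 + 10 log₁₀(B) + NF
10 log₁₀(3.64×10⁸) = 85.61 dB
N = −174 + 85.61 + 4.41 = −83.98 dBm
SNR = P_sig − N = −55.0 − (−83.98) = 28.98 dB → 29.0 dB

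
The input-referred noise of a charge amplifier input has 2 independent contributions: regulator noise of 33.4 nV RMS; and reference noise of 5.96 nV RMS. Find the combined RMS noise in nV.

Uncorrelated sources add in power (mean-square): V_tot = √(ΣV_i²)
V_tot = √[(3.34×10⁻⁸)² + (5.96×10⁻⁹)²] = 3.39×10⁻⁸ V = 33.9 nV

33.9 nV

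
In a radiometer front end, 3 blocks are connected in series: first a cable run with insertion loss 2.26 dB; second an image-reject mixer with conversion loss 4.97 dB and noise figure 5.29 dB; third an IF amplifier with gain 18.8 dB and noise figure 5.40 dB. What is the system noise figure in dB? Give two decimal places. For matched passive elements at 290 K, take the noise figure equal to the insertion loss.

Convert to linear (a loss of L dB is a gain of −L dB): F_i = 10^(NF_i/10), G_i = 10^(G_i,dB/10)
  Stage 1: F_1 = 10^(2.26/10) = 1.683, G_1 = 10^(−2.26/10) = 0.5943
  Stage 2: F_2 = 10^(5.29/10) = 3.381, G_2 = 10^(−4.97/10) = 0.3184
  Stage 3: F_3 = 10^(5.40/10) = 3.467, G_3 = 10^(18.8/10) = 75.86
Friis cascade:
  F = 1.683 + (3.381 − 1)/0.5943 + (3.467 − 1)/0.1892 = 18.73
NF = 10 log₁₀(18.73) = 12.72 dB

12.72 dB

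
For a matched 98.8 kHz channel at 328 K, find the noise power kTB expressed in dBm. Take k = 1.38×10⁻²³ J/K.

P_n = kTB = 1.38×10⁻²³ × 328 × 9.88×10⁴ = 4.47×10⁻¹⁶ W
In dBm: 10 log₁₀(4.47×10⁻¹⁶ / 10⁻³) = −123.5 dBm

−123.5 dBm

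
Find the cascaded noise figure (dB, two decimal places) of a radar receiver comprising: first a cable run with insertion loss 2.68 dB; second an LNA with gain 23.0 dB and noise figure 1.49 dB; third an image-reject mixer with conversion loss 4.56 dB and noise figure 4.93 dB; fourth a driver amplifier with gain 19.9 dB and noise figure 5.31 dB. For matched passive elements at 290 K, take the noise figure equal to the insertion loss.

4.31 dB

Convert to linear (a loss of L dB is a gain of −L dB): F_i = 10^(NF_i/10), G_i = 10^(G_i,dB/10)
  Stage 1: F_1 = 10^(2.68/10) = 1.854, G_1 = 10^(−2.68/10) = 0.5395
  Stage 2: F_2 = 10^(1.49/10) = 1.409, G_2 = 10^(23.0/10) = 199.5
  Stage 3: F_3 = 10^(4.93/10) = 3.112, G_3 = 10^(−4.56/10) = 0.3499
  Stage 4: F_4 = 10^(5.31/10) = 3.396, G_4 = 10^(19.9/10) = 97.72
Friis cascade:
  F = 1.854 + (1.409 − 1)/0.5395 + (3.112 − 1)/107.6 + (3.396 − 1)/37.67 = 2.695
NF = 10 log₁₀(2.695) = 4.31 dB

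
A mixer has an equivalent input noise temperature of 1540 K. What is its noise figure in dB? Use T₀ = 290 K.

8.00 dB

F = 1 + T_e/T₀ = 1 + 1540/290 = 6.31034
NF = 10 log₁₀(6.31034) = 8.00 dB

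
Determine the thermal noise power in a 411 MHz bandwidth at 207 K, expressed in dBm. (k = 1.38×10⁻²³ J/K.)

−89.3 dBm

P_n = kTB = 1.38×10⁻²³ × 207 × 4.11×10⁸ = 1.17×10⁻¹² W
In dBm: 10 log₁₀(1.17×10⁻¹² / 10⁻³) = −89.3 dBm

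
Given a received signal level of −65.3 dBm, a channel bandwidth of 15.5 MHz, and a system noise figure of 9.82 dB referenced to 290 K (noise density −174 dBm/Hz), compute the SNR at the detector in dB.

27.0 dB

Noise floor: N = −174 + 10 log₁₀(B) + NF
10 log₁₀(1.55×10⁷) = 71.9 dB
N = −174 + 71.9 + 9.82 = −92.28 dBm
SNR = P_sig − N = −65.3 − (−92.28) = 26.98 dB → 27.0 dB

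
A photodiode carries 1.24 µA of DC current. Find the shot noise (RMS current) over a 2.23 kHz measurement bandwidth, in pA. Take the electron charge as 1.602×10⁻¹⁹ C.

29.8 pA

I_n = √(2qI·B)
2qI·B = 2 × 1.602×10⁻¹⁹ × 1.24×10⁻⁶ × 2.23×10³ = 8.86×10⁻²² A²
I_n = √(8.86×10⁻²²) = 2.98×10⁻¹¹ A = 29.8 pA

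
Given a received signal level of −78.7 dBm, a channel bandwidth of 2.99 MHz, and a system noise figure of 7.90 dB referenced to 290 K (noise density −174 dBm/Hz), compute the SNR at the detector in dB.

22.6 dB

Noise floor: N = −174 + 10 log₁₀(B) + NF
10 log₁₀(2.99×10⁶) = 64.76 dB
N = −174 + 64.76 + 7.90 = −101.34 dBm
SNR = P_sig − N = −78.7 − (−101.34) = 22.64 dB → 22.6 dB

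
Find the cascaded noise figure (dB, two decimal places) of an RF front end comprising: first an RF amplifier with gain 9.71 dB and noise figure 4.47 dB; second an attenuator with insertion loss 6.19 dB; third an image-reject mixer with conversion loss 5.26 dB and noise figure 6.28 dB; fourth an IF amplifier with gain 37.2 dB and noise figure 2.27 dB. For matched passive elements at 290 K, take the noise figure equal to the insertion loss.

7.49 dB

Convert to linear (a loss of L dB is a gain of −L dB): F_i = 10^(NF_i/10), G_i = 10^(G_i,dB/10)
  Stage 1: F_1 = 10^(4.47/10) = 2.799, G_1 = 10^(9.71/10) = 9.354
  Stage 2: F_2 = 10^(6.19/10) = 4.159, G_2 = 10^(−6.19/10) = 0.2404
  Stage 3: F_3 = 10^(6.28/10) = 4.246, G_3 = 10^(−5.26/10) = 0.2979
  Stage 4: F_4 = 10^(2.27/10) = 1.687, G_4 = 10^(37.2/10) = 5248
Friis cascade:
  F = 2.799 + (4.159 − 1)/9.354 + (4.246 − 1)/2.249 + (1.687 − 1)/0.6699 = 5.605
NF = 10 log₁₀(5.605) = 7.49 dB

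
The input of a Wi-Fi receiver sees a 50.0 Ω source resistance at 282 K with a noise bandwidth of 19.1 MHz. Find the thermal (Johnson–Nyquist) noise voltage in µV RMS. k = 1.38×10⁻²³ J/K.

3.86 µV

V_n = √(4kTRB)
4kTRB = 4 × 1.38×10⁻²³ × 282 × 5.00×10¹ × 1.91×10⁷ = 1.49×10⁻¹¹ V²
V_n = √(1.49×10⁻¹¹) = 3.86×10⁻⁶ V = 3.86 µV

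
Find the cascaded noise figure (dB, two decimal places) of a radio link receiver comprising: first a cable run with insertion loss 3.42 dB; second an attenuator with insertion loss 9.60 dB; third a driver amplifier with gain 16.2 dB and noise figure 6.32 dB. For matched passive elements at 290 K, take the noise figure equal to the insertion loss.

Convert to linear (a loss of L dB is a gain of −L dB): F_i = 10^(NF_i/10), G_i = 10^(G_i,dB/10)
  Stage 1: F_1 = 10^(3.42/10) = 2.198, G_1 = 10^(−3.42/10) = 0.4550
  Stage 2: F_2 = 10^(9.60/10) = 9.120, G_2 = 10^(−9.60/10) = 0.1096
  Stage 3: F_3 = 10^(6.32/10) = 4.285, G_3 = 10^(16.2/10) = 41.69
Friis cascade:
  F = 2.198 + (9.120 − 1)/0.4550 + (4.285 − 1)/0.04989 = 85.90
NF = 10 log₁₀(85.90) = 19.34 dB

19.34 dB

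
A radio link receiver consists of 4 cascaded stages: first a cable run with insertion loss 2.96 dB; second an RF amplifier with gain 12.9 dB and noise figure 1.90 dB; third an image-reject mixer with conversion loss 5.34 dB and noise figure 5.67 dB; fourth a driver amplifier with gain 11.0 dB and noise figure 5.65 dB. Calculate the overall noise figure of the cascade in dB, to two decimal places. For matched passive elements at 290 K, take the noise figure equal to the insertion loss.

Convert to linear (a loss of L dB is a gain of −L dB): F_i = 10^(NF_i/10), G_i = 10^(G_i,dB/10)
  Stage 1: F_1 = 10^(2.96/10) = 1.977, G_1 = 10^(−2.96/10) = 0.5058
  Stage 2: F_2 = 10^(1.90/10) = 1.549, G_2 = 10^(12.9/10) = 19.50
  Stage 3: F_3 = 10^(5.67/10) = 3.690, G_3 = 10^(−5.34/10) = 0.2924
  Stage 4: F_4 = 10^(5.65/10) = 3.673, G_4 = 10^(11.0/10) = 12.59
Friis cascade:
  F = 1.977 + (1.549 − 1)/0.5058 + (3.690 − 1)/9.863 + (3.673 − 1)/2.884 = 4.261
NF = 10 log₁₀(4.261) = 6.30 dB

6.30 dB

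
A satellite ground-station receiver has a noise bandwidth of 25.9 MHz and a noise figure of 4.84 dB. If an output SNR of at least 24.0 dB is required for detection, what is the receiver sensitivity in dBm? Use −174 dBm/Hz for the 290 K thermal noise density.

Sensitivity = −174 + 10 log₁₀(B) + NF + SNR_min
= −174 + 74.13 + 4.84 + 24.0
= −71.03 dBm → −71.0 dBm

−71.0 dBm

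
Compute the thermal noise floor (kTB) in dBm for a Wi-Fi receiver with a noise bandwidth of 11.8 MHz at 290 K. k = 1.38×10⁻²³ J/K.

P_n = kTB = 1.38×10⁻²³ × 290 × 1.18×10⁷ = 4.72×10⁻¹⁴ W
In dBm: 10 log₁₀(4.72×10⁻¹⁴ / 10⁻³) = −103.3 dBm

−103.3 dBm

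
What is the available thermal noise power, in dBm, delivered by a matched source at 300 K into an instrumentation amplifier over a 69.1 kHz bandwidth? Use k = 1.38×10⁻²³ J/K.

P_n = kTB = 1.38×10⁻²³ × 300 × 6.91×10⁴ = 2.86×10⁻¹⁶ W
In dBm: 10 log₁₀(2.86×10⁻¹⁶ / 10⁻³) = −125.4 dBm

−125.4 dBm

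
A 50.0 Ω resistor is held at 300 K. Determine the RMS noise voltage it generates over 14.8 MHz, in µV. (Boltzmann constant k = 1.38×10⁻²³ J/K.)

V_n = √(4kTRB)
4kTRB = 4 × 1.38×10⁻²³ × 300 × 5.00×10¹ × 1.48×10⁷ = 1.23×10⁻¹¹ V²
V_n = √(1.23×10⁻¹¹) = 3.50×10⁻⁶ V = 3.50 µV

3.50 µV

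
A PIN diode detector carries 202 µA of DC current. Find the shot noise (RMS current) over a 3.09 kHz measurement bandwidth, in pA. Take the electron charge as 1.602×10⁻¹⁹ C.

447 pA

I_n = √(2qI·B)
2qI·B = 2 × 1.602×10⁻¹⁹ × 2.02×10⁻⁴ × 3.09×10³ = 2.00×10⁻¹⁹ A²
I_n = √(2.00×10⁻¹⁹) = 4.47×10⁻¹⁰ A = 447 pA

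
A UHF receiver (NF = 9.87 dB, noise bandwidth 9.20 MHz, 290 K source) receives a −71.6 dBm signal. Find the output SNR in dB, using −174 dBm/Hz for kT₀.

Noise floor: N = −174 + 10 log₁₀(B) + NF
10 log₁₀(9.20×10⁶) = 69.64 dB
N = −174 + 69.64 + 9.87 = −94.49 dBm
SNR = P_sig − N = −71.6 − (−94.49) = 22.89 dB → 22.9 dB

22.9 dB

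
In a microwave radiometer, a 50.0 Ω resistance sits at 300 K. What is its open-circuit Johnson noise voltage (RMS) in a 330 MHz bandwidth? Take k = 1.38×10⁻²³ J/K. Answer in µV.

16.5 µV

V_n = √(4kTRB)
4kTRB = 4 × 1.38×10⁻²³ × 300 × 5.00×10¹ × 3.30×10⁸ = 2.73×10⁻¹⁰ V²
V_n = √(2.73×10⁻¹⁰) = 1.65×10⁻⁵ V = 16.5 µV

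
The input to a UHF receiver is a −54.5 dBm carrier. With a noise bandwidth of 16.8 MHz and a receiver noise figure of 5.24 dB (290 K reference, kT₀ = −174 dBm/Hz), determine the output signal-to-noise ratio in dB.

42.0 dB

Noise floor: N = −174 + 10 log₁₀(B) + NF
10 log₁₀(1.68×10⁷) = 72.25 dB
N = −174 + 72.25 + 5.24 = −96.51 dBm
SNR = P_sig − N = −54.5 − (−96.51) = 42.01 dB → 42.0 dB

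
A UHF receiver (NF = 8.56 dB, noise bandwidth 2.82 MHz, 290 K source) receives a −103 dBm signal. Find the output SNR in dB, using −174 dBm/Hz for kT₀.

−2.1 dB

Noise floor: N = −174 + 10 log₁₀(B) + NF
10 log₁₀(2.82×10⁶) = 64.5 dB
N = −174 + 64.5 + 8.56 = −100.94 dBm
SNR = P_sig − N = −103 − (−100.94) = −2.06 dB → −2.1 dB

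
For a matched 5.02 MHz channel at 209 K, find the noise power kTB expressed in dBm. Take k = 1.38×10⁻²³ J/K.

−108.4 dBm

P_n = kTB = 1.38×10⁻²³ × 209 × 5.02×10⁶ = 1.45×10⁻¹⁴ W
In dBm: 10 log₁₀(1.45×10⁻¹⁴ / 10⁻³) = −108.4 dBm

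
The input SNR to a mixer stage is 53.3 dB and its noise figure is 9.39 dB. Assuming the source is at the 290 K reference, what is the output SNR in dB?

By definition F = SNR_in/SNR_out, so in dB: SNR_out = SNR_in − NF
SNR_out = 53.3 − 9.39 = 43.91 dB

43.91 dB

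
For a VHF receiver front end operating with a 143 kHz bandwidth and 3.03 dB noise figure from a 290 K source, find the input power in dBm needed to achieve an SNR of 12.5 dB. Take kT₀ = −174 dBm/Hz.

−106.9 dBm

Sensitivity = −174 + 10 log₁₀(B) + NF + SNR_min
= −174 + 51.55 + 3.03 + 12.5
= −106.92 dBm → −106.9 dBm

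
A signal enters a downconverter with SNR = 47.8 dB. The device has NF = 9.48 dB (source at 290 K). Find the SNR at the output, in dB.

By definition F = SNR_in/SNR_out, so in dB: SNR_out = SNR_in − NF
SNR_out = 47.8 − 9.48 = 38.32 dB

38.32 dB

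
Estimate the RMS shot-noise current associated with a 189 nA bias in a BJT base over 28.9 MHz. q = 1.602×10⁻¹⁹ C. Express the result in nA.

I_n = √(2qI·B)
2qI·B = 2 × 1.602×10⁻¹⁹ × 1.89×10⁻⁷ × 2.89×10⁷ = 1.75×10⁻¹⁸ A²
I_n = √(1.75×10⁻¹⁸) = 1.32×10⁻⁹ A = 1.32 nA

1.32 nA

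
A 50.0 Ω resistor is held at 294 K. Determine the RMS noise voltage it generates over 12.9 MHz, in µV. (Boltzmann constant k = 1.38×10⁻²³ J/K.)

3.24 µV

V_n = √(4kTRB)
4kTRB = 4 × 1.38×10⁻²³ × 294 × 5.00×10¹ × 1.29×10⁷ = 1.05×10⁻¹¹ V²
V_n = √(1.05×10⁻¹¹) = 3.24×10⁻⁶ V = 3.24 µV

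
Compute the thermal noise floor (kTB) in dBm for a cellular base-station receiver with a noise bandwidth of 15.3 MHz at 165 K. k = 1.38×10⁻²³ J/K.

P_n = kTB = 1.38×10⁻²³ × 165 × 1.53×10⁷ = 3.48×10⁻¹⁴ W
In dBm: 10 log₁₀(3.48×10⁻¹⁴ / 10⁻³) = −104.6 dBm

−104.6 dBm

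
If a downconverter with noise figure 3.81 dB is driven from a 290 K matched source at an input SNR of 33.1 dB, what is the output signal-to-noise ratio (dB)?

By definition F = SNR_in/SNR_out, so in dB: SNR_out = SNR_in − NF
SNR_out = 33.1 − 3.81 = 29.29 dB

29.29 dB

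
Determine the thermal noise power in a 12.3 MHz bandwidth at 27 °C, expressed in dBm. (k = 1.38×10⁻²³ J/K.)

T = 27 °C + 273.15 = 300.15 K
P_n = kTB = 1.38×10⁻²³ × 300.15 × 1.23×10⁷ = 5.09×10⁻¹⁴ W
In dBm: 10 log₁₀(5.09×10⁻¹⁴ / 10⁻³) = −102.9 dBm

−102.9 dBm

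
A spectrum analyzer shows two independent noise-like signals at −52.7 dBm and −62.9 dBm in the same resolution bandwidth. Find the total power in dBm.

Convert to linear, add, convert back:
P₁ = 5.37×10⁻⁹ W, P₂ = 5.13×10⁻¹⁰ W
P_tot = 5.88×10⁻⁹ W → 10 log₁₀(P_tot / 10⁻³) = −52.3 dBm

−52.3 dBm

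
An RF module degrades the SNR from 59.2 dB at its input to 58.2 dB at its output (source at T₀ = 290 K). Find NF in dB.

1.0 dB

NF (dB) = SNR_in(dB) − SNR_out(dB) when the source is at T₀
NF = 59.2 − 58.2 = 1.0 dB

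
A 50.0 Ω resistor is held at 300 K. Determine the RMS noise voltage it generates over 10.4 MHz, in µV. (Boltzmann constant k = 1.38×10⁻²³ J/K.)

2.93 µV

V_n = √(4kTRB)
4kTRB = 4 × 1.38×10⁻²³ × 300 × 5.00×10¹ × 1.04×10⁷ = 8.61×10⁻¹² V²
V_n = √(8.61×10⁻¹²) = 2.93×10⁻⁶ V = 2.93 µV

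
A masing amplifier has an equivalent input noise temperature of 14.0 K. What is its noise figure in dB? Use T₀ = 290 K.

0.205 dB

F = 1 + T_e/T₀ = 1 + 14.0/290 = 1.04828
NF = 10 log₁₀(1.04828) = 0.205 dB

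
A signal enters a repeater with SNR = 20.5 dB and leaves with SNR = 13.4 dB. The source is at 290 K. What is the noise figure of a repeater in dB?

NF (dB) = SNR_in(dB) − SNR_out(dB) when the source is at T₀
NF = 20.5 − 13.4 = 7.1 dB

7.1 dB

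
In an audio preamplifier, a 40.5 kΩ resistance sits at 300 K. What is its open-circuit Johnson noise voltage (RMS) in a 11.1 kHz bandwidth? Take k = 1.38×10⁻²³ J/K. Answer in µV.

V_n = √(4kTRB)
4kTRB = 4 × 1.38×10⁻²³ × 300 × 4.05×10⁴ × 1.11×10⁴ = 7.44×10⁻¹² V²
V_n = √(7.44×10⁻¹²) = 2.73×10⁻⁶ V = 2.73 µV

2.73 µV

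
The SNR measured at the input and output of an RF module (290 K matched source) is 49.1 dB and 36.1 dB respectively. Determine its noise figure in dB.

NF (dB) = SNR_in(dB) − SNR_out(dB) when the source is at T₀
NF = 49.1 − 36.1 = 13.0 dB

13.0 dB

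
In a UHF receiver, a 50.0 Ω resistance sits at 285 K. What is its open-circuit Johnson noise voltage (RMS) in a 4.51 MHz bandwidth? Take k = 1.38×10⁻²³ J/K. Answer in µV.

V_n = √(4kTRB)
4kTRB = 4 × 1.38×10⁻²³ × 285 × 5.00×10¹ × 4.51×10⁶ = 3.55×10⁻¹² V²
V_n = √(3.55×10⁻¹²) = 1.88×10⁻⁶ V = 1.88 µV

1.88 µV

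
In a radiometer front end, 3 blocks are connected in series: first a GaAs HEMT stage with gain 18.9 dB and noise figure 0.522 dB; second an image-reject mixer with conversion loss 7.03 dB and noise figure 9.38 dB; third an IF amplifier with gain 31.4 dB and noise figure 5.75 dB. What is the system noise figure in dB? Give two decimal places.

Convert to linear (a loss of L dB is a gain of −L dB): F_i = 10^(NF_i/10), G_i = 10^(G_i,dB/10)
  Stage 1: F_1 = 10^(0.522/10) = 1.128, G_1 = 10^(18.9/10) = 77.62
  Stage 2: F_2 = 10^(9.38/10) = 8.670, G_2 = 10^(−7.03/10) = 0.1982
  Stage 3: F_3 = 10^(5.75/10) = 3.758, G_3 = 10^(31.4/10) = 1380
Friis cascade:
  F = 1.128 + (8.670 − 1)/77.62 + (3.758 − 1)/15.38 = 1.406
NF = 10 log₁₀(1.406) = 1.48 dB

1.48 dB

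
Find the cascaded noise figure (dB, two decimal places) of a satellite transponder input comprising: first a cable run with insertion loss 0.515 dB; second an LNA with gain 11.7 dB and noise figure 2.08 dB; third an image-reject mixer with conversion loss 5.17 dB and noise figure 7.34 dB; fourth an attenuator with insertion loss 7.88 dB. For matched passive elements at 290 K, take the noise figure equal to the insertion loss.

5.37 dB

Convert to linear (a loss of L dB is a gain of −L dB): F_i = 10^(NF_i/10), G_i = 10^(G_i,dB/10)
  Stage 1: F_1 = 10^(0.515/10) = 1.126, G_1 = 10^(−0.515/10) = 0.8882
  Stage 2: F_2 = 10^(2.08/10) = 1.614, G_2 = 10^(11.7/10) = 14.79
  Stage 3: F_3 = 10^(7.34/10) = 5.420, G_3 = 10^(−5.17/10) = 0.3041
  Stage 4: F_4 = 10^(7.88/10) = 6.138, G_4 = 10^(−7.88/10) = 0.1629
Friis cascade:
  F = 1.126 + (1.614 − 1)/0.8882 + (5.420 − 1)/13.14 + (6.138 − 1)/3.995 = 3.440
NF = 10 log₁₀(3.440) = 5.37 dB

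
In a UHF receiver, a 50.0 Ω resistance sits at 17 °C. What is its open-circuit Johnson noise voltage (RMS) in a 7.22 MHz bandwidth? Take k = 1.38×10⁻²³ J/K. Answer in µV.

T = 17 °C + 273.15 = 290.15 K
V_n = √(4kTRB)
4kTRB = 4 × 1.38×10⁻²³ × 290.15 × 5.00×10¹ × 7.22×10⁶ = 5.78×10⁻¹² V²
V_n = √(5.78×10⁻¹²) = 2.40×10⁻⁶ V = 2.40 µV

2.40 µV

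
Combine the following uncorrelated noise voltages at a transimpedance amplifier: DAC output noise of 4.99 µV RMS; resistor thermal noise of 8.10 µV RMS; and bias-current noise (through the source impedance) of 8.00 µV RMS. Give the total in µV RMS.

Uncorrelated sources add in power (mean-square): V_tot = √(ΣV_i²)
V_tot = √[(4.99×10⁻⁶)² + (8.10×10⁻⁶)² + (8.00×10⁻⁶)²] = 1.24×10⁻⁵ V = 12.4 µV

12.4 µV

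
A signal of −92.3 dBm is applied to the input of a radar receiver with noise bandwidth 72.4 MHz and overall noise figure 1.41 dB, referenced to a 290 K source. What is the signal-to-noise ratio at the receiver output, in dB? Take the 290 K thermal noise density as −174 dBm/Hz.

Noise floor: N = −174 + 10 log₁₀(B) + NF
10 log₁₀(7.24×10⁷) = 78.6 dB
N = −174 + 78.6 + 1.41 = −93.99 dBm
SNR = P_sig − N = −92.3 − (−93.99) = 1.69 dB → 1.7 dB

1.7 dB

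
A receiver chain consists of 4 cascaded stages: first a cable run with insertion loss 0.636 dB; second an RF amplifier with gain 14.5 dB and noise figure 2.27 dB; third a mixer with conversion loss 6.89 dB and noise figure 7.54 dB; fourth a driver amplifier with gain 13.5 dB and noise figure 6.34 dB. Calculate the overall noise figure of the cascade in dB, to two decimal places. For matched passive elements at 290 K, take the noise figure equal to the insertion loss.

4.48 dB

Convert to linear (a loss of L dB is a gain of −L dB): F_i = 10^(NF_i/10), G_i = 10^(G_i,dB/10)
  Stage 1: F_1 = 10^(0.636/10) = 1.158, G_1 = 10^(−0.636/10) = 0.8638
  Stage 2: F_2 = 10^(2.27/10) = 1.687, G_2 = 10^(14.5/10) = 28.18
  Stage 3: F_3 = 10^(7.54/10) = 5.675, G_3 = 10^(−6.89/10) = 0.2046
  Stage 4: F_4 = 10^(6.34/10) = 4.305, G_4 = 10^(13.5/10) = 22.39
Friis cascade:
  F = 1.158 + (1.687 − 1)/0.8638 + (5.675 − 1)/24.34 + (4.305 − 1)/4.982 = 2.808
NF = 10 log₁₀(2.808) = 4.48 dB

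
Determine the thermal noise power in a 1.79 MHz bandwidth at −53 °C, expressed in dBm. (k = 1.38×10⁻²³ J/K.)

−112.6 dBm

T = −53 °C + 273.15 = 220.15 K
P_n = kTB = 1.38×10⁻²³ × 220.15 × 1.79×10⁶ = 5.44×10⁻¹⁵ W
In dBm: 10 log₁₀(5.44×10⁻¹⁵ / 10⁻³) = −112.6 dBm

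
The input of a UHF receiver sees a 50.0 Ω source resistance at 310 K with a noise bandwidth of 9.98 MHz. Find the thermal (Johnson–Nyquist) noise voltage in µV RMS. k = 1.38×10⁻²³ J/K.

2.92 µV

V_n = √(4kTRB)
4kTRB = 4 × 1.38×10⁻²³ × 310 × 5.00×10¹ × 9.98×10⁶ = 8.54×10⁻¹² V²
V_n = √(8.54×10⁻¹²) = 2.92×10⁻⁶ V = 2.92 µV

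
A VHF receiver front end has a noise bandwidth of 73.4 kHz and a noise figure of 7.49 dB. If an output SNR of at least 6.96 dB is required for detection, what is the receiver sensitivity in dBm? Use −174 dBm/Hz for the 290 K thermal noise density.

Sensitivity = −174 + 10 log₁₀(B) + NF + SNR_min
= −174 + 48.66 + 7.49 + 6.96
= −110.89 dBm → −110.9 dBm

−110.9 dBm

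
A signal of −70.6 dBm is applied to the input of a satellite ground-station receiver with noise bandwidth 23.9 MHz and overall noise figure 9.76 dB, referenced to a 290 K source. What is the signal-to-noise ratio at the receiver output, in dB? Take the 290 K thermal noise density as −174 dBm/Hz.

19.9 dB

Noise floor: N = −174 + 10 log₁₀(B) + NF
10 log₁₀(2.39×10⁷) = 73.78 dB
N = −174 + 73.78 + 9.76 = −90.46 dBm
SNR = P_sig − N = −70.6 − (−90.46) = 19.86 dB → 19.9 dB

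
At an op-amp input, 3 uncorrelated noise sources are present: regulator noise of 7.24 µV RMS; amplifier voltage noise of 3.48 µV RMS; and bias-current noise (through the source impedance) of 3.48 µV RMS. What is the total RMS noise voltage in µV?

Uncorrelated sources add in power (mean-square): V_tot = √(ΣV_i²)
V_tot = √[(7.24×10⁻⁶)² + (3.48×10⁻⁶)² + (3.48×10⁻⁶)²] = 8.75×10⁻⁶ V = 8.75 µV

8.75 µV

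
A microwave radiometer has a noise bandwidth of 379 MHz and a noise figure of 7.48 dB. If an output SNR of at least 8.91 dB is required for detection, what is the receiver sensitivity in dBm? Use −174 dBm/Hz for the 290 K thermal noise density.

−71.8 dBm

Sensitivity = −174 + 10 log₁₀(B) + NF + SNR_min
= −174 + 85.79 + 7.48 + 8.91
= −71.82 dBm → −71.8 dBm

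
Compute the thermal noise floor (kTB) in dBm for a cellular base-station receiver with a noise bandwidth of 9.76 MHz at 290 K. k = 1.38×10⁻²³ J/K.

−104.1 dBm

P_n = kTB = 1.38×10⁻²³ × 290 × 9.76×10⁶ = 3.91×10⁻¹⁴ W
In dBm: 10 log₁₀(3.91×10⁻¹⁴ / 10⁻³) = −104.1 dBm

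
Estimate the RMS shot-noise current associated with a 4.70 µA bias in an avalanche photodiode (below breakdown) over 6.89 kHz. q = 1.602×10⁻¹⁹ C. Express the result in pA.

102 pA

I_n = √(2qI·B)
2qI·B = 2 × 1.602×10⁻¹⁹ × 4.70×10⁻⁶ × 6.89×10³ = 1.04×10⁻²⁰ A²
I_n = √(1.04×10⁻²⁰) = 1.02×10⁻¹⁰ A = 102 pA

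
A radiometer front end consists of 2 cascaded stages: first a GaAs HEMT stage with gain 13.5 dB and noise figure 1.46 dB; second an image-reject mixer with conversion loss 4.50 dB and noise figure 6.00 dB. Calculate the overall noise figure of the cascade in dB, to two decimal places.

Convert to linear (a loss of L dB is a gain of −L dB): F_i = 10^(NF_i/10), G_i = 10^(G_i,dB/10)
  Stage 1: F_1 = 10^(1.46/10) = 1.400, G_1 = 10^(13.5/10) = 22.39
  Stage 2: F_2 = 10^(6.00/10) = 3.981, G_2 = 10^(−4.50/10) = 0.3548
Friis cascade:
  F = 1.400 + (3.981 − 1)/22.39 = 1.533
NF = 10 log₁₀(1.533) = 1.85 dB

1.85 dB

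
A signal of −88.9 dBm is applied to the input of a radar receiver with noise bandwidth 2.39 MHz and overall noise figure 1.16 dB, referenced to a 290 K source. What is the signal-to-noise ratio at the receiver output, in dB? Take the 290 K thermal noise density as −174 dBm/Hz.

20.2 dB

Noise floor: N = −174 + 10 log₁₀(B) + NF
10 log₁₀(2.39×10⁶) = 63.78 dB
N = −174 + 63.78 + 1.16 = −109.06 dBm
SNR = P_sig − N = −88.9 − (−109.06) = 20.16 dB → 20.2 dB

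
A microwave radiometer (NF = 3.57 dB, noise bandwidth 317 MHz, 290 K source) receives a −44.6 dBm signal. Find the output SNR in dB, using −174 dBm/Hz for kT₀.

Noise floor: N = −174 + 10 log₁₀(B) + NF
10 log₁₀(3.17×10⁸) = 85.01 dB
N = −174 + 85.01 + 3.57 = −85.42 dBm
SNR = P_sig − N = −44.6 − (−85.42) = 40.82 dB → 40.8 dB

40.8 dB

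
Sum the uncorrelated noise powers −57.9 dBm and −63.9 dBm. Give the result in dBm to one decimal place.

−56.9 dBm

Convert to linear, add, convert back:
P₁ = 1.62×10⁻⁹ W, P₂ = 4.07×10⁻¹⁰ W
P_tot = 2.03×10⁻⁹ W → 10 log₁₀(P_tot / 10⁻³) = −56.9 dBm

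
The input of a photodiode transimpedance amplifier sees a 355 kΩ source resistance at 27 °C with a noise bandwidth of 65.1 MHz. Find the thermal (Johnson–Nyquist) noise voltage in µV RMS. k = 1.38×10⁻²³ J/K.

619 µV

T = 27 °C + 273.15 = 300.15 K
V_n = √(4kTRB)
4kTRB = 4 × 1.38×10⁻²³ × 300.15 × 3.55×10⁵ × 6.51×10⁷ = 3.83×10⁻⁷ V²
V_n = √(3.83×10⁻⁷) = 6.19×10⁻⁴ V = 619 µV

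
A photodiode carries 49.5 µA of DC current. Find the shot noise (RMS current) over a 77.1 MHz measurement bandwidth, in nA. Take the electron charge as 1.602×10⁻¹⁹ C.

35.0 nA

I_n = √(2qI·B)
2qI·B = 2 × 1.602×10⁻¹⁹ × 4.95×10⁻⁵ × 7.71×10⁷ = 1.22×10⁻¹⁵ A²
I_n = √(1.22×10⁻¹⁵) = 3.50×10⁻⁸ A = 35.0 nA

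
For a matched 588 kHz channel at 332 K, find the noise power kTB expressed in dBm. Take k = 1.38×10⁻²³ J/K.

−115.7 dBm

P_n = kTB = 1.38×10⁻²³ × 332 × 5.88×10⁵ = 2.69×10⁻¹⁵ W
In dBm: 10 log₁₀(2.69×10⁻¹⁵ / 10⁻³) = −115.7 dBm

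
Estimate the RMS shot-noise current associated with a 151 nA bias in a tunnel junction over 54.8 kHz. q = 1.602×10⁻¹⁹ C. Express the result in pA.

I_n = √(2qI·B)
2qI·B = 2 × 1.602×10⁻¹⁹ × 1.51×10⁻⁷ × 5.48×10⁴ = 2.65×10⁻²¹ A²
I_n = √(2.65×10⁻²¹) = 5.15×10⁻¹¹ A = 51.5 pA

51.5 pA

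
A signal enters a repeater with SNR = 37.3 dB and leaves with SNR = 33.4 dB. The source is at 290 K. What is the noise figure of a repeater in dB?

3.9 dB

NF (dB) = SNR_in(dB) − SNR_out(dB) when the source is at T₀
NF = 37.3 − 33.4 = 3.9 dB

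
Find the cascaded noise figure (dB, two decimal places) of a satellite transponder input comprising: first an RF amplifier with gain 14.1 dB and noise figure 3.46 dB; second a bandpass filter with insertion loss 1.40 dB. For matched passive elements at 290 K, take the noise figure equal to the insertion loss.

Convert to linear (a loss of L dB is a gain of −L dB): F_i = 10^(NF_i/10), G_i = 10^(G_i,dB/10)
  Stage 1: F_1 = 10^(3.46/10) = 2.218, G_1 = 10^(14.1/10) = 25.70
  Stage 2: F_2 = 10^(1.40/10) = 1.380, G_2 = 10^(−1.40/10) = 0.7244
Friis cascade:
  F = 2.218 + (1.380 − 1)/25.70 = 2.233
NF = 10 log₁₀(2.233) = 3.49 dB

3.49 dB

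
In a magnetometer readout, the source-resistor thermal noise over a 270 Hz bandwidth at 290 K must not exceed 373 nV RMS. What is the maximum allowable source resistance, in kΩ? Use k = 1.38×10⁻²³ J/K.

Johnson–Nyquist: V_n = √(4kTRB) ⇒ R = V_n² / (4kTB)
4kTB = 4 × 1.38×10⁻²³ × 290 × 2.70×10² = 4.32×10⁻¹⁸
R = (3.73×10⁻⁷)² / 4.32×10⁻¹⁸ = 3.22×10⁴ Ω = 32.2 kΩ

32.2 kΩ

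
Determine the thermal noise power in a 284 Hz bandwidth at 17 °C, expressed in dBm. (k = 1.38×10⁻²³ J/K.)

T = 17 °C + 273.15 = 290.15 K
P_n = kTB = 1.38×10⁻²³ × 290.15 × 2.84×10² = 1.14×10⁻¹⁸ W
In dBm: 10 log₁₀(1.14×10⁻¹⁸ / 10⁻³) = −149.4 dBm

−149.4 dBm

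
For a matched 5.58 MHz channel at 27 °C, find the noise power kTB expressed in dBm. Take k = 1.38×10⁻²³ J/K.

−106.4 dBm

T = 27 °C + 273.15 = 300.15 K
P_n = kTB = 1.38×10⁻²³ × 300.15 × 5.58×10⁶ = 2.31×10⁻¹⁴ W
In dBm: 10 log₁₀(2.31×10⁻¹⁴ / 10⁻³) = −106.4 dBm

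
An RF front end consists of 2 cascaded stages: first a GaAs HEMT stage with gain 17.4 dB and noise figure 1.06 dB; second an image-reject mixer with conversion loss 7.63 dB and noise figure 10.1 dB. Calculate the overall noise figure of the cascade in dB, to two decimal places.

Convert to linear (a loss of L dB is a gain of −L dB): F_i = 10^(NF_i/10), G_i = 10^(G_i,dB/10)
  Stage 1: F_1 = 10^(1.06/10) = 1.276, G_1 = 10^(17.4/10) = 54.95
  Stage 2: F_2 = 10^(10.1/10) = 10.23, G_2 = 10^(−7.63/10) = 0.1726
Friis cascade:
  F = 1.276 + (10.23 − 1)/54.95 = 1.444
NF = 10 log₁₀(1.444) = 1.60 dB

1.60 dB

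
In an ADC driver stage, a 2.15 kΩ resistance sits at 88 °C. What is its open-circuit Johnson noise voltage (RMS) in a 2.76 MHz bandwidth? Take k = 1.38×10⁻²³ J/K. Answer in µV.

10.9 µV

T = 88 °C + 273.15 = 361.15 K
V_n = √(4kTRB)
4kTRB = 4 × 1.38×10⁻²³ × 361.15 × 2.15×10³ × 2.76×10⁶ = 1.18×10⁻¹⁰ V²
V_n = √(1.18×10⁻¹⁰) = 1.09×10⁻⁵ V = 10.9 µV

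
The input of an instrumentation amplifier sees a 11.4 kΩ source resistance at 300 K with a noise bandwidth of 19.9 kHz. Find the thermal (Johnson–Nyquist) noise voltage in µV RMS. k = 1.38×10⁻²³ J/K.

V_n = √(4kTRB)
4kTRB = 4 × 1.38×10⁻²³ × 300 × 1.14×10⁴ × 1.99×10⁴ = 3.76×10⁻¹² V²
V_n = √(3.76×10⁻¹²) = 1.94×10⁻⁶ V = 1.94 µV

1.94 µV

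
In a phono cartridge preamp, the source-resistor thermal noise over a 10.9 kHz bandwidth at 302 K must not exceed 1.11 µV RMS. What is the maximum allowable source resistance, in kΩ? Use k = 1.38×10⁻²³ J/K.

6.78 kΩ

Johnson–Nyquist: V_n = √(4kTRB) ⇒ R = V_n² / (4kTB)
4kTB = 4 × 1.38×10⁻²³ × 302 × 1.09×10⁴ = 1.82×10⁻¹⁶
R = (1.11×10⁻⁶)² / 1.82×10⁻¹⁶ = 6.78×10³ Ω = 6.78 kΩ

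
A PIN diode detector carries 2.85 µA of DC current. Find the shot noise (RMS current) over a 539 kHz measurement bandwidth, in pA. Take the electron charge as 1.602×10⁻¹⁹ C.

702 pA

I_n = √(2qI·B)
2qI·B = 2 × 1.602×10⁻¹⁹ × 2.85×10⁻⁶ × 5.39×10⁵ = 4.92×10⁻¹⁹ A²
I_n = √(4.92×10⁻¹⁹) = 7.02×10⁻¹⁰ A = 702 pA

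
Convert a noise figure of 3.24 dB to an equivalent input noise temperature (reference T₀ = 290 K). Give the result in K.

322 K

F = 10^(3.24/10) = 2.10863
T_e = (F − 1)·T₀ = (2.10863 − 1) × 290 = 322 K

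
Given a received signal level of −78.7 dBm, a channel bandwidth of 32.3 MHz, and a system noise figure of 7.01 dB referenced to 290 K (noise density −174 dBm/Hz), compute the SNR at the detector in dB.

13.2 dB

Noise floor: N = −174 + 10 log₁₀(B) + NF
10 log₁₀(3.23×10⁷) = 75.09 dB
N = −174 + 75.09 + 7.01 = −91.90 dBm
SNR = P_sig − N = −78.7 − (−91.90) = 13.20 dB → 13.2 dB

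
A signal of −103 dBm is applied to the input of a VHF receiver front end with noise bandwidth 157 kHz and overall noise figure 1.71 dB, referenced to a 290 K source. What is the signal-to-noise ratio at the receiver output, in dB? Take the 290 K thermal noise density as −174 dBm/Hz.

17.3 dB

Noise floor: N = −174 + 10 log₁₀(B) + NF
10 log₁₀(1.57×10⁵) = 51.96 dB
N = −174 + 51.96 + 1.71 = −120.33 dBm
SNR = P_sig − N = −103 − (−120.33) = 17.33 dB → 17.3 dB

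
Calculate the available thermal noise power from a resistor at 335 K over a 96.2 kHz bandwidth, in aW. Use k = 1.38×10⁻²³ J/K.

445 aW

P_n = kTB = 1.38×10⁻²³ × 335 × 9.62×10⁴ = 4.45×10⁻¹⁶ W = 445 aW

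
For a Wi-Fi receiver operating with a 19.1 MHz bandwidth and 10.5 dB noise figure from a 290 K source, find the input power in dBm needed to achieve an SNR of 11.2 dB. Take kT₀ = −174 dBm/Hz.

Sensitivity = −174 + 10 log₁₀(B) + NF + SNR_min
= −174 + 72.81 + 10.5 + 11.2
= −79.49 dBm → −79.5 dBm

−79.5 dBm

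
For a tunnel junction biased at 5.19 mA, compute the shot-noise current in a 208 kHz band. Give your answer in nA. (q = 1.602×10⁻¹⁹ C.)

I_n = √(2qI·B)
2qI·B = 2 × 1.602×10⁻¹⁹ × 5.19×10⁻³ × 2.08×10⁵ = 3.46×10⁻¹⁶ A²
I_n = √(3.46×10⁻¹⁶) = 1.86×10⁻⁸ A = 18.6 nA

18.6 nA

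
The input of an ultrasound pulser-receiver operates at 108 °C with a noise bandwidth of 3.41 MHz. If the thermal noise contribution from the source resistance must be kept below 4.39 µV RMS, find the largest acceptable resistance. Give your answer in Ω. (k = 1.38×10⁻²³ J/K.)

T = 108 °C + 273.15 = 381.15 K
Johnson–Nyquist: V_n = √(4kTRB) ⇒ R = V_n² / (4kTB)
4kTB = 4 × 1.38×10⁻²³ × 381.15 × 3.41×10⁶ = 7.17×10⁻¹⁴
R = (4.39×10⁻⁶)² / 7.17×10⁻¹⁴ = 2.69×10² Ω = 269 Ω

269 Ω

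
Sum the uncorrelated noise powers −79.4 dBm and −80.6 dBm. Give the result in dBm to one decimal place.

Convert to linear, add, convert back:
P₁ = 1.15×10⁻¹¹ W, P₂ = 8.71×10⁻¹² W
P_tot = 2.02×10⁻¹¹ W → 10 log₁₀(P_tot / 10⁻³) = −76.9 dBm

−76.9 dBm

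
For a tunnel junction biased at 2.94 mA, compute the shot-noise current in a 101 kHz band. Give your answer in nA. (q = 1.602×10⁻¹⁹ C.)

9.75 nA

I_n = √(2qI·B)
2qI·B = 2 × 1.602×10⁻¹⁹ × 2.94×10⁻³ × 1.01×10⁵ = 9.51×10⁻¹⁷ A²
I_n = √(9.51×10⁻¹⁷) = 9.75×10⁻⁹ A = 9.75 nA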